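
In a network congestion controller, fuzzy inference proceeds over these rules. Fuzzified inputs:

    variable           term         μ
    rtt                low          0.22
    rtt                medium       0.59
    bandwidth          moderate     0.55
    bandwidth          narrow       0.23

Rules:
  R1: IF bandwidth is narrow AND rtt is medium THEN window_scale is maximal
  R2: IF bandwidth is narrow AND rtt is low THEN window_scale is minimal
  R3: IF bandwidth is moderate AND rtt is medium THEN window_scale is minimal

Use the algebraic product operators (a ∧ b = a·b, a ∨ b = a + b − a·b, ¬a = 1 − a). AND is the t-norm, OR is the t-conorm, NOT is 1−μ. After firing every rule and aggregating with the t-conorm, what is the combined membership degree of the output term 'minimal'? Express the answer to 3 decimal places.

R1: narrow=0.23, medium=0.59; AND[a·b] → w = 0.1357
R2: narrow=0.23, low=0.22; AND[a·b] → w = 0.0506
R3: moderate=0.55, medium=0.59; AND[a·b] → w = 0.3245
Rules with consequent 'minimal': {R2, R3} → strengths 0.0506, 0.3245
Aggregate via t-conorm [a + b − a·b]: 0.3587

0.359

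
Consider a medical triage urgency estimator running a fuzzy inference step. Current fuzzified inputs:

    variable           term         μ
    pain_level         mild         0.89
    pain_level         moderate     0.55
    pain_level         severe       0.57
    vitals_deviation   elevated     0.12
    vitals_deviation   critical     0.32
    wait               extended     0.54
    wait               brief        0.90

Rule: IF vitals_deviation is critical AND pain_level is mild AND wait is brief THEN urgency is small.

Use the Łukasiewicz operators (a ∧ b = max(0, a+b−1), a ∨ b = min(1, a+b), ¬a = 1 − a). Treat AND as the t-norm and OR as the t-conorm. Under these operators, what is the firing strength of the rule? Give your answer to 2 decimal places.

0.11

firing strength: critical=0.32, mild=0.89, brief=0.90; AND[max(0, a+b−1)] → w = 0.11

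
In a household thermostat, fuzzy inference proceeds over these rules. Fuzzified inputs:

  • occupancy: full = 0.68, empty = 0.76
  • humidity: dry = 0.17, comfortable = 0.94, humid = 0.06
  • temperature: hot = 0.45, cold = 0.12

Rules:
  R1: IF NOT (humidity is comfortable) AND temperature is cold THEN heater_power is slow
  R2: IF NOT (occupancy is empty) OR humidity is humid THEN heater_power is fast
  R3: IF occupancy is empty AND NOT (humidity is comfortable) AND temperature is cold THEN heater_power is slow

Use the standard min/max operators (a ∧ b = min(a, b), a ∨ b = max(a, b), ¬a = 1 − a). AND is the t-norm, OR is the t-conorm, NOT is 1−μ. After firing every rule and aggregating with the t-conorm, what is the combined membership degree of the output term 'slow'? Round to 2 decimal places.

0.06

R1: ¬comfortable=1−0.94=0.06, cold=0.12; AND[min(a, b)] → w = 0.06
R2: ¬empty=1−0.76=0.24, humid=0.06; OR[max(a, b)] → w = 0.24
R3: empty=0.76, ¬comfortable=1−0.94=0.06, cold=0.12; AND[min(a, b)] → w = 0.06
Rules with consequent 'slow': {R1, R3} → strengths 0.06, 0.06
Aggregate via t-conorm [max(a, b)]: 0.06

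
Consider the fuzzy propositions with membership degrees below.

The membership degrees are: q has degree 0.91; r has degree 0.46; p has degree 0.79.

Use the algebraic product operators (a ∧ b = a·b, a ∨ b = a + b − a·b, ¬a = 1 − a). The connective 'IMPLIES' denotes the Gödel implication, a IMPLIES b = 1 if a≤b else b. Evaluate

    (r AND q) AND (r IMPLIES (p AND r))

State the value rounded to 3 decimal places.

0.152

r AND q = a·b on (0.4600, 0.9100) = 0.4186
p AND r = a·b on (0.7900, 0.4600) = 0.3634
r IMPLIES (p AND r)  [Gödel: 1 if a≤b else b] with a=0.4600, b=0.3634 → 0.3634
(r AND q) AND (r IMPLIES (p AND r)) = a·b on (0.4186, 0.3634) = 0.1521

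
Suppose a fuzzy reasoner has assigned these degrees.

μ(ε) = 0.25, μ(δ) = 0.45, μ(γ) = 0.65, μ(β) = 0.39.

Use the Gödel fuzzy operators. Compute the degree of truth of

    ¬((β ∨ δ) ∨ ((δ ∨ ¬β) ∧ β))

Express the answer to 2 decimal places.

β ∨ δ = max(a, b) on (0.39, 0.45) = 0.45
¬β = 1 − 0.39 = 0.61
δ ∨ ¬β = max(a, b) on (0.45, 0.61) = 0.61
(δ ∨ ¬β) ∧ β = min(a, b) on (0.61, 0.39) = 0.39
(β ∨ δ) ∨ ((δ ∨ ¬β) ∧ β) = max(a, b) on (0.45, 0.39) = 0.45
¬((β ∨ δ) ∨ ((δ ∨ ¬β) ∧ β)) = 1 − 0.45 = 0.55

0.55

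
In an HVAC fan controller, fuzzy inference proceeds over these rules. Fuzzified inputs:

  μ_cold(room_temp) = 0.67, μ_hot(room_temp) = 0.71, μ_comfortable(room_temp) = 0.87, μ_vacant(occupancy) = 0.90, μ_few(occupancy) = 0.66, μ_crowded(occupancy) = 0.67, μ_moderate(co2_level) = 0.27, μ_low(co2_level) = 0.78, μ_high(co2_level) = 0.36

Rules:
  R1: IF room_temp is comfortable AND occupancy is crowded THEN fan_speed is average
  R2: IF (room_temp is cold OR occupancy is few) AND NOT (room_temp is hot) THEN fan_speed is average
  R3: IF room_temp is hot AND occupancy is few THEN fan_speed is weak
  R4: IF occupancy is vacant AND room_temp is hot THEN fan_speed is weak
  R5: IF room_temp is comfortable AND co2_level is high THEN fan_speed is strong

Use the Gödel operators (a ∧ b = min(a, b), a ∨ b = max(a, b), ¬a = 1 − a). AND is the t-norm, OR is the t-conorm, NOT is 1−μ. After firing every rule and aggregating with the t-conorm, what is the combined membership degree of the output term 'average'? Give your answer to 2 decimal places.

0.67

R1: comfortable=0.87, crowded=0.67; AND[min(a, b)] → w = 0.67
R2: (cold=0.67 OR few=0.66) = 0.67; AND[min(a, b)] with ¬hot=1−0.71=0.29 → w = 0.29
R3: hot=0.71, few=0.66; AND[min(a, b)] → w = 0.66
R4: vacant=0.90, hot=0.71; AND[min(a, b)] → w = 0.71
R5: comfortable=0.87, high=0.36; AND[min(a, b)] → w = 0.36
Rules with consequent 'average': {R1, R2} → strengths 0.67, 0.29
Aggregate via t-conorm [max(a, b)]: 0.67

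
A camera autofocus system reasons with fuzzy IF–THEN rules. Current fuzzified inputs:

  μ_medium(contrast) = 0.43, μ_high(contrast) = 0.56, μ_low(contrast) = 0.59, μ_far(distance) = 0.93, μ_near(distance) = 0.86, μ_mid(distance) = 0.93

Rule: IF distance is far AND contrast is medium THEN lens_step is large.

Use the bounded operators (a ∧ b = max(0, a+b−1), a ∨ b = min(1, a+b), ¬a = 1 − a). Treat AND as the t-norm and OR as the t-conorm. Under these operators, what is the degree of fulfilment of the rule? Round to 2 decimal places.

firing strength: far=0.93, medium=0.43; AND[max(0, a+b−1)] → w = 0.36

0.36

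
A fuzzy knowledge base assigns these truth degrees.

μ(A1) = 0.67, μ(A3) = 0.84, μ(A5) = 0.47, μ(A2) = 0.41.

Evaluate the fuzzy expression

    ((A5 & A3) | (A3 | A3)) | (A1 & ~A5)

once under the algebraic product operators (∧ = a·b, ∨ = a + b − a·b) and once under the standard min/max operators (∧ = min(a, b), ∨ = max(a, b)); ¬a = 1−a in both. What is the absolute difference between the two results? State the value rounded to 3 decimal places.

0.150

Under algebraic product:
  A5 & A3 = a·b on (0.4700, 0.8400) = 0.3948
  A3 | A3 = a + b − a·b on (0.8400, 0.8400) = 0.9744
  (A5 & A3) | (A3 | A3) = a + b − a·b on (0.3948, 0.9744) = 0.9845
  ~A5 = 1 − 0.4700 = 0.5300
  A1 & ~A5 = a·b on (0.6700, 0.5300) = 0.3551
  ((A5 & A3) | (A3 | A3)) | (A1 & ~A5) = a + b − a·b on (0.9845, 0.3551) = 0.9900
  → value = 0.9900
Under standard min/max:
  A5 & A3 = min(a, b) on (0.47, 0.84) = 0.47
  A3 | A3 = max(a, b) on (0.84, 0.84) = 0.84
  (A5 & A3) | (A3 | A3) = max(a, b) on (0.47, 0.84) = 0.84
  ~A5 = 1 − 0.47 = 0.53
  A1 & ~A5 = min(a, b) on (0.67, 0.53) = 0.53
  ((A5 & A3) | (A3 | A3)) | (A1 & ~A5) = max(a, b) on (0.84, 0.53) = 0.84
  → value = 0.8400
|0.9900 − 0.8400| = 0.150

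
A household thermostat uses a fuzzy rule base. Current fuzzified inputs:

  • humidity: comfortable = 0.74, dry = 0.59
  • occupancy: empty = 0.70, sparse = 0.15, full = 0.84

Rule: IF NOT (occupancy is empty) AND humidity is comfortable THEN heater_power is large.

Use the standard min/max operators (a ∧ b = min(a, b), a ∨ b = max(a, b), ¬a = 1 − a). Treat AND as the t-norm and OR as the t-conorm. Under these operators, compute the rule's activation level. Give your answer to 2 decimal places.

0.30

firing strength: ¬empty=1−0.70=0.30, comfortable=0.74; AND[min(a, b)] → w = 0.30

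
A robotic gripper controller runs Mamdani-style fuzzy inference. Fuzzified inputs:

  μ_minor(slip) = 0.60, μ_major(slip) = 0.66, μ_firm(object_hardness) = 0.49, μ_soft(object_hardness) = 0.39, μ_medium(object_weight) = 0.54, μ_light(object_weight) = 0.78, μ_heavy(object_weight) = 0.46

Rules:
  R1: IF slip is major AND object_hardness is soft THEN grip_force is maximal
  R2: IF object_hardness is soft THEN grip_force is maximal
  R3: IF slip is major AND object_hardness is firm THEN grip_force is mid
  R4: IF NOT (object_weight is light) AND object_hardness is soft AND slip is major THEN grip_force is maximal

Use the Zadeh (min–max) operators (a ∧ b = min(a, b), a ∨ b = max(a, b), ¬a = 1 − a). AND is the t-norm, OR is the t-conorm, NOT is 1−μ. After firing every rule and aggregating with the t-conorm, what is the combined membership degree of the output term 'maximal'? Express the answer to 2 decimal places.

0.39

R1: major=0.66, soft=0.39; AND[min(a, b)] → w = 0.39
R2: soft=0.39 → w = 0.39
R3: major=0.66, firm=0.49; AND[min(a, b)] → w = 0.49
R4: ¬light=1−0.78=0.22, soft=0.39, major=0.66; AND[min(a, b)] → w = 0.22
Rules with consequent 'maximal': {R1, R2, R4} → strengths 0.39, 0.39, 0.22
Aggregate via t-conorm [max(a, b)]: 0.39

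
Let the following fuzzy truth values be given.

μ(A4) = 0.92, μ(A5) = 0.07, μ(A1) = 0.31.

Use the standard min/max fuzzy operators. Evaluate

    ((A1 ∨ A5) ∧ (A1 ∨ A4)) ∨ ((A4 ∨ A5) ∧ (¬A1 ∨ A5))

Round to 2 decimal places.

0.69

A1 ∨ A5 = max(a, b) on (0.31, 0.07) = 0.31
A1 ∨ A4 = max(a, b) on (0.31, 0.92) = 0.92
(A1 ∨ A5) ∧ (A1 ∨ A4) = min(a, b) on (0.31, 0.92) = 0.31
A4 ∨ A5 = max(a, b) on (0.92, 0.07) = 0.92
¬A1 = 1 − 0.31 = 0.69
¬A1 ∨ A5 = max(a, b) on (0.69, 0.07) = 0.69
(A4 ∨ A5) ∧ (¬A1 ∨ A5) = min(a, b) on (0.92, 0.69) = 0.69
((A1 ∨ A5) ∧ (A1 ∨ A4)) ∨ ((A4 ∨ A5) ∧ (¬A1 ∨ A5)) = max(a, b) on (0.31, 0.69) = 0.69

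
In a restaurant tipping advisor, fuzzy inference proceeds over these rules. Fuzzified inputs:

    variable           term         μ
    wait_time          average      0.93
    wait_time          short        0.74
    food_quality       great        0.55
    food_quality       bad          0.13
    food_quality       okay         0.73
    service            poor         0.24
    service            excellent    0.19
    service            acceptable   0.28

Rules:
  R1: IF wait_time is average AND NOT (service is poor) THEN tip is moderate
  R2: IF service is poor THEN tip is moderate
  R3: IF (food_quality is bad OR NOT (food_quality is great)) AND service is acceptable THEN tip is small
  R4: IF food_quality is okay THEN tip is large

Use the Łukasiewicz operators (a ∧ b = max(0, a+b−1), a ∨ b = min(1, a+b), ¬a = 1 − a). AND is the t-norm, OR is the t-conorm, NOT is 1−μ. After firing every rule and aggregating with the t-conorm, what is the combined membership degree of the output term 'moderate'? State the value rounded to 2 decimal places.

0.93

R1: average=0.93, ¬poor=1−0.24=0.76; AND[max(0, a+b−1)] → w = 0.69
R2: poor=0.24 → w = 0.24
R3: (bad=0.13 OR ¬great=1−0.55=0.45) = 0.58; AND[max(0, a+b−1)] with acceptable=0.28 → w = 0.00
R4: okay=0.73 → w = 0.73
Rules with consequent 'moderate': {R1, R2} → strengths 0.69, 0.24
Aggregate via t-conorm [min(1, a+b)]: 0.93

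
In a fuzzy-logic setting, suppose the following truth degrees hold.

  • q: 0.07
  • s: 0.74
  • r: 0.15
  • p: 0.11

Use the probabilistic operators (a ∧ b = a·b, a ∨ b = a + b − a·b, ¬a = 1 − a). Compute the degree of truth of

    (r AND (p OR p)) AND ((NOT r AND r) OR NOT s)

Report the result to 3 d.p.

p OR p = a + b − a·b on (0.1100, 0.1100) = 0.2079
r AND (p OR p) = a·b on (0.1500, 0.2079) = 0.0312
NOT r = 1 − 0.1500 = 0.8500
NOT r AND r = a·b on (0.8500, 0.1500) = 0.1275
NOT s = 1 − 0.7400 = 0.2600
(NOT r AND r) OR NOT s = a + b − a·b on (0.1275, 0.2600) = 0.3543
(r AND (p OR p)) AND ((NOT r AND r) OR NOT s) = a·b on (0.0312, 0.3543) = 0.0111

0.011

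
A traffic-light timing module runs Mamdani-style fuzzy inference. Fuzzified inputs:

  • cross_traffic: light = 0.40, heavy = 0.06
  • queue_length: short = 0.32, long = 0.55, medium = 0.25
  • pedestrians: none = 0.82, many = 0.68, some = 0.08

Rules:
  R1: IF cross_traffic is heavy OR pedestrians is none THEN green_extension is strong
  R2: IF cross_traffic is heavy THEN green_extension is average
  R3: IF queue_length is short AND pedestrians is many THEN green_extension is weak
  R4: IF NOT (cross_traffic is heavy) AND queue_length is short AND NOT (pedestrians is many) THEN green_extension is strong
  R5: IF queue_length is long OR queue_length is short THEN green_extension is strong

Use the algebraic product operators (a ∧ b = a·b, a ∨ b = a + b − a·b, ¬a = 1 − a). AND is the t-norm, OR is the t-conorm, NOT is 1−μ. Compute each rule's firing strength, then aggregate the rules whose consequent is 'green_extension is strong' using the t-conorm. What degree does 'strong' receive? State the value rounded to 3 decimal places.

0.953

R1: heavy=0.06, none=0.82; OR[a + b − a·b] → w = 0.8308
R2: heavy=0.06 → w = 0.0600
R3: short=0.32, many=0.68; AND[a·b] → w = 0.2176
R4: ¬heavy=1−0.06=0.94, short=0.32, ¬many=1−0.68=0.32; AND[a·b] → w = 0.0963
R5: long=0.55, short=0.32; OR[a + b − a·b] → w = 0.6940
Rules with consequent 'strong': {R1, R4, R5} → strengths 0.8308, 0.0963, 0.6940
Aggregate via t-conorm [a + b − a·b]: 0.9532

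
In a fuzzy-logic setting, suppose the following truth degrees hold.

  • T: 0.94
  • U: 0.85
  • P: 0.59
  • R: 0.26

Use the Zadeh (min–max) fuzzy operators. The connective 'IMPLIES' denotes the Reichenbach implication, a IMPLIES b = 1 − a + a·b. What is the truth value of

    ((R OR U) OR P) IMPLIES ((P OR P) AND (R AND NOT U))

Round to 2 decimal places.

0.28

R OR U = max(a, b) on (0.26, 0.85) = 0.85
(R OR U) OR P = max(a, b) on (0.85, 0.59) = 0.85
P OR P = max(a, b) on (0.59, 0.59) = 0.59
NOT U = 1 − 0.85 = 0.15
R AND NOT U = min(a, b) on (0.26, 0.15) = 0.15
(P OR P) AND (R AND NOT U) = min(a, b) on (0.59, 0.15) = 0.15
((R OR U) OR P) IMPLIES ((P OR P) AND (R AND NOT U))  [Reichenbach: 1 − a + a·b] with a=0.85, b=0.15 → 0.28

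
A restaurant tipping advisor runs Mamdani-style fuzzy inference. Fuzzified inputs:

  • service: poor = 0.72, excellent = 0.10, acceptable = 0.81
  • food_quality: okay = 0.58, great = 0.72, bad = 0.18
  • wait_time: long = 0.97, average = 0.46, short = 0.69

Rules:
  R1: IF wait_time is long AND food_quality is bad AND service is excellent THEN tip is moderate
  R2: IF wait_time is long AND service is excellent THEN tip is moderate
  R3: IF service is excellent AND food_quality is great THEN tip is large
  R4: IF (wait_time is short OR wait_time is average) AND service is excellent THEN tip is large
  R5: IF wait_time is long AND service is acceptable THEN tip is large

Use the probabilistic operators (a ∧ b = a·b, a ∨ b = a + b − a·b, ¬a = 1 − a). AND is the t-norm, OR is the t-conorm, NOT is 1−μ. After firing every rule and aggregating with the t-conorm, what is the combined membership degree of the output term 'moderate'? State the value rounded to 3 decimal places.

R1: long=0.97, bad=0.18, excellent=0.10; AND[a·b] → w = 0.0175
R2: long=0.97, excellent=0.10; AND[a·b] → w = 0.0970
R3: excellent=0.10, great=0.72; AND[a·b] → w = 0.0720
R4: (short=0.69 OR average=0.46) = 0.8326; AND[a·b] with excellent=0.10 → w = 0.0833
R5: long=0.97, acceptable=0.81; AND[a·b] → w = 0.7857
Rules with consequent 'moderate': {R1, R2} → strengths 0.0175, 0.0970
Aggregate via t-conorm [a + b − a·b]: 0.1128

0.113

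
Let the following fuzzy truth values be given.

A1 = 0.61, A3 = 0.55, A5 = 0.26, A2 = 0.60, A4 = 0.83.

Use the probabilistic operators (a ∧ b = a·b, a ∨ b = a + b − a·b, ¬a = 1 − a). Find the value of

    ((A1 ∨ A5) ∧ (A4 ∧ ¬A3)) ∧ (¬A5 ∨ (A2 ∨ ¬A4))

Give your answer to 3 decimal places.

A1 ∨ A5 = a + b − a·b on (0.6100, 0.2600) = 0.7114
¬A3 = 1 − 0.5500 = 0.4500
A4 ∧ ¬A3 = a·b on (0.8300, 0.4500) = 0.3735
(A1 ∨ A5) ∧ (A4 ∧ ¬A3) = a·b on (0.7114, 0.3735) = 0.2657
¬A5 = 1 − 0.2600 = 0.7400
¬A4 = 1 − 0.8300 = 0.1700
A2 ∨ ¬A4 = a + b − a·b on (0.6000, 0.1700) = 0.6680
¬A5 ∨ (A2 ∨ ¬A4) = a + b − a·b on (0.7400, 0.6680) = 0.9137
((A1 ∨ A5) ∧ (A4 ∧ ¬A3)) ∧ (¬A5 ∨ (A2 ∨ ¬A4)) = a·b on (0.2657, 0.9137) = 0.2428

0.243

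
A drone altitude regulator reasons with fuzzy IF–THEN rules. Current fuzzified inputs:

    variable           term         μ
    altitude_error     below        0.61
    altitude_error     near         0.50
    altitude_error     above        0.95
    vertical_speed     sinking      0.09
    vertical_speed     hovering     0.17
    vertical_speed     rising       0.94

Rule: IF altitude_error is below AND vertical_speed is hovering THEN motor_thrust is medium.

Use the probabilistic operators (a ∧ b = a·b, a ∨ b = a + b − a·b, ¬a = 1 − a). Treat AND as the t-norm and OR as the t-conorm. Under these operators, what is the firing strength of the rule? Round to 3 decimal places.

firing strength: below=0.61, hovering=0.17; AND[a·b] → w = 0.1037

0.104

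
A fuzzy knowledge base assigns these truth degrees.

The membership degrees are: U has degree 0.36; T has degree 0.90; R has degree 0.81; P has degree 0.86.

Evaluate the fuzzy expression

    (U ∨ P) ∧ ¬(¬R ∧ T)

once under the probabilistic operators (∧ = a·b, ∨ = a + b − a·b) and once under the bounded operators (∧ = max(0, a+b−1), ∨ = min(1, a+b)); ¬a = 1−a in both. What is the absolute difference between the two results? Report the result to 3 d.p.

0.155

Under probabilistic:
  U ∨ P = a + b − a·b on (0.3600, 0.8600) = 0.9104
  ¬R = 1 − 0.8100 = 0.1900
  ¬R ∧ T = a·b on (0.1900, 0.9000) = 0.1710
  ¬(¬R ∧ T) = 1 − 0.1710 = 0.8290
  (U ∨ P) ∧ ¬(¬R ∧ T) = a·b on (0.9104, 0.8290) = 0.7547
  → value = 0.7547
Under bounded:
  U ∨ P = min(1, a+b) on (0.36, 0.86) = 1.00
  ¬R = 1 − 0.81 = 0.19
  ¬R ∧ T = max(0, a+b−1) on (0.19, 0.90) = 0.09
  ¬(¬R ∧ T) = 1 − 0.09 = 0.91
  (U ∨ P) ∧ ¬(¬R ∧ T) = max(0, a+b−1) on (1.00, 0.91) = 0.91
  → value = 0.9100
|0.7547 − 0.9100| = 0.155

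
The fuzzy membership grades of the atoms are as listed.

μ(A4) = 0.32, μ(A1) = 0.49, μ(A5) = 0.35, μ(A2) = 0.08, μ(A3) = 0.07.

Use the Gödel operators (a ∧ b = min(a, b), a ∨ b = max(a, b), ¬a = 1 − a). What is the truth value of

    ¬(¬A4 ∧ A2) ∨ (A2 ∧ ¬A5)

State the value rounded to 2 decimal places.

¬A4 = 1 − 0.32 = 0.68
¬A4 ∧ A2 = min(a, b) on (0.68, 0.08) = 0.08
¬(¬A4 ∧ A2) = 1 − 0.08 = 0.92
¬A5 = 1 − 0.35 = 0.65
A2 ∧ ¬A5 = min(a, b) on (0.08, 0.65) = 0.08
¬(¬A4 ∧ A2) ∨ (A2 ∧ ¬A5) = max(a, b) on (0.92, 0.08) = 0.92

0.92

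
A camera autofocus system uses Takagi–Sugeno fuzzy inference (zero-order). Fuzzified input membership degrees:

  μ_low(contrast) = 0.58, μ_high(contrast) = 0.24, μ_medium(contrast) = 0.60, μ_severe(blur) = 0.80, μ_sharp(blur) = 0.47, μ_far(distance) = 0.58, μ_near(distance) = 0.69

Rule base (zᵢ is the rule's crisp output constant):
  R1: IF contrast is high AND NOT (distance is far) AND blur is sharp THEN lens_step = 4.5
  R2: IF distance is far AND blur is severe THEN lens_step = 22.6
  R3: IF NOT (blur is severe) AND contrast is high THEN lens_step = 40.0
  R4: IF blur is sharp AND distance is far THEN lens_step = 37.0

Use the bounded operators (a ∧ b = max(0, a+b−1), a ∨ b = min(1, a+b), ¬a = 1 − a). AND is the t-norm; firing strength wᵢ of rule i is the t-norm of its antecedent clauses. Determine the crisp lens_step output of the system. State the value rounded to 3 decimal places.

R1 (z=4.5): high=0.24, ¬far=1−0.58=0.42, sharp=0.47; AND[max(0, a+b−1)] → w = 0.00
R2 (z=22.6): far=0.58, severe=0.80; AND[max(0, a+b−1)] → w = 0.38
R3 (z=40.0): ¬severe=1−0.80=0.20, high=0.24; AND[max(0, a+b−1)] → w = 0.00
R4 (z=37.0): sharp=0.47, far=0.58; AND[max(0, a+b−1)] → w = 0.05
Weighted average = (0.00·4.5 + 0.38·22.6 + 0.00·40.0 + 0.05·37.0) / (0.00 + 0.38 + 0.00 + 0.05)
  = 10.4380 / 0.4300 = 24.274

24.274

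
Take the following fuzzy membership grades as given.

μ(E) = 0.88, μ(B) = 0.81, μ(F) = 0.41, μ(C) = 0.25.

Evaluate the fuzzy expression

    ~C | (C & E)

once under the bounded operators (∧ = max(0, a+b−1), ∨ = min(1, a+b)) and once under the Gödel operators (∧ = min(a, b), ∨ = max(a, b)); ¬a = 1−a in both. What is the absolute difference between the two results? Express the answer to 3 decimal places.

0.130

Under bounded:
  ~C = 1 − 0.25 = 0.75
  C & E = max(0, a+b−1) on (0.25, 0.88) = 0.13
  ~C | (C & E) = min(1, a+b) on (0.75, 0.13) = 0.88
  → value = 0.8800
Under Gödel:
  ~C = 1 − 0.25 = 0.75
  C & E = min(a, b) on (0.25, 0.88) = 0.25
  ~C | (C & E) = max(a, b) on (0.75, 0.25) = 0.75
  → value = 0.7500
|0.8800 − 0.7500| = 0.130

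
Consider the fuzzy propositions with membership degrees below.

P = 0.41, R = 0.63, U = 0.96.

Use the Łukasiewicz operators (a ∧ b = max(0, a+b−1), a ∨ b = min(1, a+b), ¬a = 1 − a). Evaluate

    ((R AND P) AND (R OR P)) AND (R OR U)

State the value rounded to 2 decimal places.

R AND P = max(0, a+b−1) on (0.63, 0.41) = 0.04
R OR P = min(1, a+b) on (0.63, 0.41) = 1.00
(R AND P) AND (R OR P) = max(0, a+b−1) on (0.04, 1.00) = 0.04
R OR U = min(1, a+b) on (0.63, 0.96) = 1.00
((R AND P) AND (R OR P)) AND (R OR U) = max(0, a+b−1) on (0.04, 1.00) = 0.04

0.04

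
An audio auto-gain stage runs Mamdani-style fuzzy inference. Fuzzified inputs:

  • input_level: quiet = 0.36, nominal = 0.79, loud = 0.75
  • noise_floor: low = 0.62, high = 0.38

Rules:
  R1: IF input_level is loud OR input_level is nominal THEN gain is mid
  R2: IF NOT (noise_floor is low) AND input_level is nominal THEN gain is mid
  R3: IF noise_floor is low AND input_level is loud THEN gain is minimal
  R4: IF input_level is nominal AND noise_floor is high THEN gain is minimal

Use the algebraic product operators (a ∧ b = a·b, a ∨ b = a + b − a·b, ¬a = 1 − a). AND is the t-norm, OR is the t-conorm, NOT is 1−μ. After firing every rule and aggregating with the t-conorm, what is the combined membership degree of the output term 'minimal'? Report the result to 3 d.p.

0.626

R1: loud=0.75, nominal=0.79; OR[a + b − a·b] → w = 0.9475
R2: ¬low=1−0.62=0.38, nominal=0.79; AND[a·b] → w = 0.3002
R3: low=0.62, loud=0.75; AND[a·b] → w = 0.4650
R4: nominal=0.79, high=0.38; AND[a·b] → w = 0.3002
Rules with consequent 'minimal': {R3, R4} → strengths 0.4650, 0.3002
Aggregate via t-conorm [a + b − a·b]: 0.6256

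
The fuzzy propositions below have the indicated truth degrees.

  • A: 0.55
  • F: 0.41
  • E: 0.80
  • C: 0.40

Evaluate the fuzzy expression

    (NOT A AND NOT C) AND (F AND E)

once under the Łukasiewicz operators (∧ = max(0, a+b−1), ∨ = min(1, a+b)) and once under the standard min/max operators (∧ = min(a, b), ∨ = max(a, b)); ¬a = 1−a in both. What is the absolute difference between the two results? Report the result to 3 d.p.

0.410

Under Łukasiewicz:
  NOT A = 1 − 0.55 = 0.45
  NOT C = 1 − 0.40 = 0.60
  NOT A AND NOT C = max(0, a+b−1) on (0.45, 0.60) = 0.05
  F AND E = max(0, a+b−1) on (0.41, 0.80) = 0.21
  (NOT A AND NOT C) AND (F AND E) = max(0, a+b−1) on (0.05, 0.21) = 0.00
  → value = 0.0000
Under standard min/max:
  NOT A = 1 − 0.55 = 0.45
  NOT C = 1 − 0.40 = 0.60
  NOT A AND NOT C = min(a, b) on (0.45, 0.60) = 0.45
  F AND E = min(a, b) on (0.41, 0.80) = 0.41
  (NOT A AND NOT C) AND (F AND E) = min(a, b) on (0.45, 0.41) = 0.41
  → value = 0.4100
|0.0000 − 0.4100| = 0.410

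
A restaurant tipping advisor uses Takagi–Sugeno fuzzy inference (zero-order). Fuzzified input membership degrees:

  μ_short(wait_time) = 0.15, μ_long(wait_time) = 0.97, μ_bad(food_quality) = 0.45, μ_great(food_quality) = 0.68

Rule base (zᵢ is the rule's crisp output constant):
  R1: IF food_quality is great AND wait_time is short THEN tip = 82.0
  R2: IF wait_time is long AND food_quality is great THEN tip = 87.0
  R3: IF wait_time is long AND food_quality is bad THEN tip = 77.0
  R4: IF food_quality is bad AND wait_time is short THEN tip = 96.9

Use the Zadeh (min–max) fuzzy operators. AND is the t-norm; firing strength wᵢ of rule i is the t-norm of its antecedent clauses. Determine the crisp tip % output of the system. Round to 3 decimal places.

84.367

R1 (z=82.0): great=0.68, short=0.15; AND[min(a, b)] → w = 0.15
R2 (z=87.0): long=0.97, great=0.68; AND[min(a, b)] → w = 0.68
R3 (z=77.0): long=0.97, bad=0.45; AND[min(a, b)] → w = 0.45
R4 (z=96.9): bad=0.45, short=0.15; AND[min(a, b)] → w = 0.15
Weighted average = (0.15·82.0 + 0.68·87.0 + 0.45·77.0 + 0.15·96.9) / (0.15 + 0.68 + 0.45 + 0.15)
  = 120.6450 / 1.4300 = 84.367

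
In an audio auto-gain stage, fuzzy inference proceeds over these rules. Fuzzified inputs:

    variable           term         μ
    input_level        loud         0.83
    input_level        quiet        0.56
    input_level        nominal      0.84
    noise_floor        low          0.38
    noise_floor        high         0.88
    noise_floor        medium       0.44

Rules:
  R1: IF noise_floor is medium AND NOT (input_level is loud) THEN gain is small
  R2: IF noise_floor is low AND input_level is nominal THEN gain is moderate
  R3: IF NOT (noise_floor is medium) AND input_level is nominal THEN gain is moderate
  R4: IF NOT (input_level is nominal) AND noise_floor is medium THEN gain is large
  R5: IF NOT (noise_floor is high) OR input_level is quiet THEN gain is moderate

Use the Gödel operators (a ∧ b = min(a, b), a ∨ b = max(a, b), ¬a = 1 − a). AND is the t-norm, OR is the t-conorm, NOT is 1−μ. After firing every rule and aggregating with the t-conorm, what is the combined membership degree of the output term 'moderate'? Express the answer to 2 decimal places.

R1: medium=0.44, ¬loud=1−0.83=0.17; AND[min(a, b)] → w = 0.17
R2: low=0.38, nominal=0.84; AND[min(a, b)] → w = 0.38
R3: ¬medium=1−0.44=0.56, nominal=0.84; AND[min(a, b)] → w = 0.56
R4: ¬nominal=1−0.84=0.16, medium=0.44; AND[min(a, b)] → w = 0.16
R5: ¬high=1−0.88=0.12, quiet=0.56; OR[max(a, b)] → w = 0.56
Rules with consequent 'moderate': {R2, R3, R5} → strengths 0.38, 0.56, 0.56
Aggregate via t-conorm [max(a, b)]: 0.56

0.56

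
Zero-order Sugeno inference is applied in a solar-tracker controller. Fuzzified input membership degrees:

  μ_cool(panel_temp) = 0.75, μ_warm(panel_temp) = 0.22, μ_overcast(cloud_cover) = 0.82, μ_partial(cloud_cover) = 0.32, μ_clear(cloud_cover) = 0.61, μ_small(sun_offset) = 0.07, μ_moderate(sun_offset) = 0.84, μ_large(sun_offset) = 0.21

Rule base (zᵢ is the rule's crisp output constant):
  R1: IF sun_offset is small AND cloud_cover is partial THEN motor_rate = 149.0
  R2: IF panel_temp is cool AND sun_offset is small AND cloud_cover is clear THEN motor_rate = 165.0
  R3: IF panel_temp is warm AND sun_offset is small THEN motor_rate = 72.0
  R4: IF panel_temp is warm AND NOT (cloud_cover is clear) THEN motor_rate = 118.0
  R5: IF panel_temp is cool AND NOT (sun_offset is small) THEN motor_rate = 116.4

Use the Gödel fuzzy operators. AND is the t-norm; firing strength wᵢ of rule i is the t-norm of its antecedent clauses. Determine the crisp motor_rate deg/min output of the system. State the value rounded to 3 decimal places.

118.881

R1 (z=149.0): small=0.07, partial=0.32; AND[min(a, b)] → w = 0.07
R2 (z=165.0): cool=0.75, small=0.07, clear=0.61; AND[min(a, b)] → w = 0.07
R3 (z=72.0): warm=0.22, small=0.07; AND[min(a, b)] → w = 0.07
R4 (z=118.0): warm=0.22, ¬clear=1−0.61=0.39; AND[min(a, b)] → w = 0.22
R5 (z=116.4): cool=0.75, ¬small=1−0.07=0.93; AND[min(a, b)] → w = 0.75
Weighted average = (0.07·149.0 + 0.07·165.0 + 0.07·72.0 + 0.22·118.0 + 0.75·116.4) / (0.07 + 0.07 + 0.07 + 0.22 + 0.75)
  = 140.2800 / 1.1800 = 118.881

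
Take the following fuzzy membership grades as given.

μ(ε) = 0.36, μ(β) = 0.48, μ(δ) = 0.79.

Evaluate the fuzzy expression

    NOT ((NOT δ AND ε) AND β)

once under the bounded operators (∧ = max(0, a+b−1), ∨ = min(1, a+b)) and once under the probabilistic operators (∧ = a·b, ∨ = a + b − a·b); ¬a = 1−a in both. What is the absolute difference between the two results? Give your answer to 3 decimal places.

Under bounded:
  NOT δ = 1 − 0.79 = 0.21
  NOT δ AND ε = max(0, a+b−1) on (0.21, 0.36) = 0.00
  (NOT δ AND ε) AND β = max(0, a+b−1) on (0.00, 0.48) = 0.00
  NOT ((NOT δ AND ε) AND β) = 1 − 0.00 = 1.00
  → value = 1.0000
Under probabilistic:
  NOT δ = 1 − 0.7900 = 0.2100
  NOT δ AND ε = a·b on (0.2100, 0.3600) = 0.0756
  (NOT δ AND ε) AND β = a·b on (0.0756, 0.4800) = 0.0363
  NOT ((NOT δ AND ε) AND β) = 1 − 0.0363 = 0.9637
  → value = 0.9637
|1.0000 − 0.9637| = 0.036

0.036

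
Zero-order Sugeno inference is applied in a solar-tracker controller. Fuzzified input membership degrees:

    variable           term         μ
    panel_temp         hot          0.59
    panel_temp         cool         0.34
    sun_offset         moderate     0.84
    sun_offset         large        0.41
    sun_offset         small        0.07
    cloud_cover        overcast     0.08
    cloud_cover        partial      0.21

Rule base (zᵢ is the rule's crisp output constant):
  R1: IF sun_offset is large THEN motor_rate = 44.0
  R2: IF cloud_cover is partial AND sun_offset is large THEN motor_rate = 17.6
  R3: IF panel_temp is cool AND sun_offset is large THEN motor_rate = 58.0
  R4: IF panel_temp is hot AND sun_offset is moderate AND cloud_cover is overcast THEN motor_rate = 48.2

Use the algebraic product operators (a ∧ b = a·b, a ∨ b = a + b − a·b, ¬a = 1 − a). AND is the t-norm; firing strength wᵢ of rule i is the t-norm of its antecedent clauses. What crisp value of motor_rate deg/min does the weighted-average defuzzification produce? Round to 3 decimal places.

43.771

R1 (z=44.0): large=0.41 → w = 0.4100
R2 (z=17.6): partial=0.21, large=0.41; AND[a·b] → w = 0.0861
R3 (z=58.0): cool=0.34, large=0.41; AND[a·b] → w = 0.1394
R4 (z=48.2): hot=0.59, moderate=0.84, overcast=0.08; AND[a·b] → w = 0.0396
Weighted average = (0.4100·44.0 + 0.0861·17.6 + 0.1394·58.0 + 0.0396·48.2) / (0.4100 + 0.0861 + 0.1394 + 0.0396)
  = 29.5516 / 0.6751 = 43.771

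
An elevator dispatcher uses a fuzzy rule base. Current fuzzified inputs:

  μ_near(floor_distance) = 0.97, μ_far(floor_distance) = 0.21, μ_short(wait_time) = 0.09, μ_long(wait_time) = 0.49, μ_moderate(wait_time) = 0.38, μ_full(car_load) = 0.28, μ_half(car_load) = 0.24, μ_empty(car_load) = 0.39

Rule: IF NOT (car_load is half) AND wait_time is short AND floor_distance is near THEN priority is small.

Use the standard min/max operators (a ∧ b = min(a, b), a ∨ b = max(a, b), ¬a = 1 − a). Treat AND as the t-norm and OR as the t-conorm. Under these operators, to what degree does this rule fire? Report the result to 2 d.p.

0.09

firing strength: ¬half=1−0.24=0.76, short=0.09, near=0.97; AND[min(a, b)] → w = 0.09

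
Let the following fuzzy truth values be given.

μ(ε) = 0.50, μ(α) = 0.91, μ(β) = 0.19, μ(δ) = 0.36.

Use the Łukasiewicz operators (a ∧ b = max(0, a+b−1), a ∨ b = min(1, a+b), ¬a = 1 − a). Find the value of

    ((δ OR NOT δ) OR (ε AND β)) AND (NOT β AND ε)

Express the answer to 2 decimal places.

0.31

NOT δ = 1 − 0.36 = 0.64
δ OR NOT δ = min(1, a+b) on (0.36, 0.64) = 1.00
ε AND β = max(0, a+b−1) on (0.50, 0.19) = 0.00
(δ OR NOT δ) OR (ε AND β) = min(1, a+b) on (1.00, 0.00) = 1.00
NOT β = 1 − 0.19 = 0.81
NOT β AND ε = max(0, a+b−1) on (0.81, 0.50) = 0.31
((δ OR NOT δ) OR (ε AND β)) AND (NOT β AND ε) = max(0, a+b−1) on (1.00, 0.31) = 0.31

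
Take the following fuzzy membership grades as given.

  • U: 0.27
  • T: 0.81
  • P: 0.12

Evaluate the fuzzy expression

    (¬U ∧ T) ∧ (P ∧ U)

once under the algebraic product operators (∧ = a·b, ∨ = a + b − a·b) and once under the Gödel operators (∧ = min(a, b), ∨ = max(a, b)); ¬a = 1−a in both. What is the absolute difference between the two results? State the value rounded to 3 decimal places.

Under algebraic product:
  ¬U = 1 − 0.2700 = 0.7300
  ¬U ∧ T = a·b on (0.7300, 0.8100) = 0.5913
  P ∧ U = a·b on (0.1200, 0.2700) = 0.0324
  (¬U ∧ T) ∧ (P ∧ U) = a·b on (0.5913, 0.0324) = 0.0192
  → value = 0.0192
Under Gödel:
  ¬U = 1 − 0.27 = 0.73
  ¬U ∧ T = min(a, b) on (0.73, 0.81) = 0.73
  P ∧ U = min(a, b) on (0.12, 0.27) = 0.12
  (¬U ∧ T) ∧ (P ∧ U) = min(a, b) on (0.73, 0.12) = 0.12
  → value = 0.1200
|0.0192 − 0.1200| = 0.101

0.101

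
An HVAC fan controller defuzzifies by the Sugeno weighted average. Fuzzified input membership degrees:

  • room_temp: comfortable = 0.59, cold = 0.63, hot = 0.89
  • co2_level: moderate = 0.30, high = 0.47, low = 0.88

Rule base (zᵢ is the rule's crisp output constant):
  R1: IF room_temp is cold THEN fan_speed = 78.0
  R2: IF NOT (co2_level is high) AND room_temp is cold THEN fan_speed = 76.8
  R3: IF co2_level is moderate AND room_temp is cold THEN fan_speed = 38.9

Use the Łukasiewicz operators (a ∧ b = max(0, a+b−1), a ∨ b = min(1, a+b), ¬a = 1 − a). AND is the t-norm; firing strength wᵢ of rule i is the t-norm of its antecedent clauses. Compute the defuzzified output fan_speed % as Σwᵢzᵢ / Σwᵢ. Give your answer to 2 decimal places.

R1 (z=78.0): cold=0.63 → w = 0.63
R2 (z=76.8): ¬high=1−0.47=0.53, cold=0.63; AND[max(0, a+b−1)] → w = 0.16
R3 (z=38.9): moderate=0.30, cold=0.63; AND[max(0, a+b−1)] → w = 0.00
Weighted average = (0.63·78.0 + 0.16·76.8 + 0.00·38.9) / (0.63 + 0.16 + 0.00)
  = 61.4280 / 0.7900 = 77.76

77.76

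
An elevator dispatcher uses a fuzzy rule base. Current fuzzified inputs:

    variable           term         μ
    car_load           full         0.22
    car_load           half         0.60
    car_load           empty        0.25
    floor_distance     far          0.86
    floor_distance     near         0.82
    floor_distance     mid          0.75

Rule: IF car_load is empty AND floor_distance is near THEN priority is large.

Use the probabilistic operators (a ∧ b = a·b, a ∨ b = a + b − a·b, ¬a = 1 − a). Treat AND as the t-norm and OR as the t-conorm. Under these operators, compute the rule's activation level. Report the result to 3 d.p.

firing strength: empty=0.25, near=0.82; AND[a·b] → w = 0.2050

0.205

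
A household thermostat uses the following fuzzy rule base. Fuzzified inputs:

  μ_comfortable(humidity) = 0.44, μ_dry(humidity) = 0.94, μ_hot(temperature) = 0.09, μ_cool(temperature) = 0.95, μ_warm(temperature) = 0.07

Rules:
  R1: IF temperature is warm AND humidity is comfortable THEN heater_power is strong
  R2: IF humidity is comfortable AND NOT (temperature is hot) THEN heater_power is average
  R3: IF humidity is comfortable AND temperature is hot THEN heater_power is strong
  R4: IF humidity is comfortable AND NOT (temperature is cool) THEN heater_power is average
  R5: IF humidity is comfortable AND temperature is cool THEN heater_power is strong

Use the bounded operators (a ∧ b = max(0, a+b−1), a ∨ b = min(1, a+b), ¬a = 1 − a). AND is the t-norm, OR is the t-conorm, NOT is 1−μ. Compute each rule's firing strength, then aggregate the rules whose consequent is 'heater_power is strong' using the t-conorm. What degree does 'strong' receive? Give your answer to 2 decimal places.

0.39

R1: warm=0.07, comfortable=0.44; AND[max(0, a+b−1)] → w = 0.00
R2: comfortable=0.44, ¬hot=1−0.09=0.91; AND[max(0, a+b−1)] → w = 0.35
R3: comfortable=0.44, hot=0.09; AND[max(0, a+b−1)] → w = 0.00
R4: comfortable=0.44, ¬cool=1−0.95=0.05; AND[max(0, a+b−1)] → w = 0.00
R5: comfortable=0.44, cool=0.95; AND[max(0, a+b−1)] → w = 0.39
Rules with consequent 'strong': {R1, R3, R5} → strengths 0.00, 0.00, 0.39
Aggregate via t-conorm [min(1, a+b)]: 0.39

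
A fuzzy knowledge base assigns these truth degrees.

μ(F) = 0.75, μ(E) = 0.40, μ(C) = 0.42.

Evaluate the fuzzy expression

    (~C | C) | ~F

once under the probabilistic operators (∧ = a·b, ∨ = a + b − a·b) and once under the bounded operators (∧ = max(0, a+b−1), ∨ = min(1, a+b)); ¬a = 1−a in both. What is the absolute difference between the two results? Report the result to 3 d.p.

Under probabilistic:
  ~C = 1 − 0.4200 = 0.5800
  ~C | C = a + b − a·b on (0.5800, 0.4200) = 0.7564
  ~F = 1 − 0.7500 = 0.2500
  (~C | C) | ~F = a + b − a·b on (0.7564, 0.2500) = 0.8173
  → value = 0.8173
Under bounded:
  ~C = 1 − 0.42 = 0.58
  ~C | C = min(1, a+b) on (0.58, 0.42) = 1.00
  ~F = 1 − 0.75 = 0.25
  (~C | C) | ~F = min(1, a+b) on (1.00, 0.25) = 1.00
  → value = 1.0000
|0.8173 − 1.0000| = 0.183

0.183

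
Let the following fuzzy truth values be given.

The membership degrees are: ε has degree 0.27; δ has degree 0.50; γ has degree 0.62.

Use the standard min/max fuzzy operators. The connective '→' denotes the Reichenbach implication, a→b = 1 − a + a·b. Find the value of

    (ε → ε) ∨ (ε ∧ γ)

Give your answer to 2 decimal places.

0.80

ε → ε  [Reichenbach: 1 − a + a·b] with a=0.27, b=0.27 → 0.80
ε ∧ γ = min(a, b) on (0.27, 0.62) = 0.27
(ε → ε) ∨ (ε ∧ γ) = max(a, b) on (0.80, 0.27) = 0.80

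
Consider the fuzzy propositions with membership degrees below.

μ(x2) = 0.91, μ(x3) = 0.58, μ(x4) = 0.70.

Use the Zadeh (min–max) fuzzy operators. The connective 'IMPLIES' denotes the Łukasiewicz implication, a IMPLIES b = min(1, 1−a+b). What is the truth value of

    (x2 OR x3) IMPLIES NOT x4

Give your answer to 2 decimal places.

0.39

x2 OR x3 = max(a, b) on (0.91, 0.58) = 0.91
NOT x4 = 1 − 0.70 = 0.30
(x2 OR x3) IMPLIES NOT x4  [Łukasiewicz: min(1, 1−a+b)] with a=0.91, b=0.30 → 0.39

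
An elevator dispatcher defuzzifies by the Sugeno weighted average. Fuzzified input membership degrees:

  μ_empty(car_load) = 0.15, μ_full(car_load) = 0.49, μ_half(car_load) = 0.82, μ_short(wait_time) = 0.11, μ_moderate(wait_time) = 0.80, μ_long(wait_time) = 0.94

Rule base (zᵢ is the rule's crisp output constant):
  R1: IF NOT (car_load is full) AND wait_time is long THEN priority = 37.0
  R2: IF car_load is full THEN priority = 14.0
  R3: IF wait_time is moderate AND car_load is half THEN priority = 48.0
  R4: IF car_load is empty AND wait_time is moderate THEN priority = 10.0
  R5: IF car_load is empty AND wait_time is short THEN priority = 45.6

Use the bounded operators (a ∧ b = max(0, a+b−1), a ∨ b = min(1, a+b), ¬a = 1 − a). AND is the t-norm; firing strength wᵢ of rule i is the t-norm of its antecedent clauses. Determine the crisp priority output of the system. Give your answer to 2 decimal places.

34.15

R1 (z=37.0): ¬full=1−0.49=0.51, long=0.94; AND[max(0, a+b−1)] → w = 0.45
R2 (z=14.0): full=0.49 → w = 0.49
R3 (z=48.0): moderate=0.80, half=0.82; AND[max(0, a+b−1)] → w = 0.62
R4 (z=10.0): empty=0.15, moderate=0.80; AND[max(0, a+b−1)] → w = 0.00
R5 (z=45.6): empty=0.15, short=0.11; AND[max(0, a+b−1)] → w = 0.00
Weighted average = (0.45·37.0 + 0.49·14.0 + 0.62·48.0 + 0.00·10.0 + 0.00·45.6) / (0.45 + 0.49 + 0.62 + 0.00 + 0.00)
  = 53.2700 / 1.5600 = 34.15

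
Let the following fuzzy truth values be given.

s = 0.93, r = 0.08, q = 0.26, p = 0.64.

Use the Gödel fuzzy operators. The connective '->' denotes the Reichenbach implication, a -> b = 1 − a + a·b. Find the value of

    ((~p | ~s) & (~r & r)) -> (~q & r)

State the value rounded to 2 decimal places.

~p = 1 − 0.64 = 0.36
~s = 1 − 0.93 = 0.07
~p | ~s = max(a, b) on (0.36, 0.07) = 0.36
~r = 1 − 0.08 = 0.92
~r & r = min(a, b) on (0.92, 0.08) = 0.08
(~p | ~s) & (~r & r) = min(a, b) on (0.36, 0.08) = 0.08
~q = 1 − 0.26 = 0.74
~q & r = min(a, b) on (0.74, 0.08) = 0.08
((~p | ~s) & (~r & r)) -> (~q & r)  [Reichenbach: 1 − a + a·b] with a=0.08, b=0.08 → 0.93

0.93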